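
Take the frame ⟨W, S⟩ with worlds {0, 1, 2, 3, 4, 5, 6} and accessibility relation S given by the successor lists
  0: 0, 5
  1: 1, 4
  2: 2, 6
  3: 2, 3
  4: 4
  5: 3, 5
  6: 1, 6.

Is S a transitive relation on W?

No

Transitive: no — 0 S 5 and 5 S 3, but not 0 S 3.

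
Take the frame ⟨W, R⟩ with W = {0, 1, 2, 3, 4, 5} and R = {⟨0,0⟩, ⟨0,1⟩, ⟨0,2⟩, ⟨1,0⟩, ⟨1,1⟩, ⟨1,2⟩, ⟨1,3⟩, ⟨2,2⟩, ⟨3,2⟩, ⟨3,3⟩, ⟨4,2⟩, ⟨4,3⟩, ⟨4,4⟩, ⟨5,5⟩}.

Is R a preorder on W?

Reflexive: yes — every world is R-related to itself.
Transitive: no — 0 R 1 and 1 R 3, but not 0 R 3.
So R is not a preorder.

No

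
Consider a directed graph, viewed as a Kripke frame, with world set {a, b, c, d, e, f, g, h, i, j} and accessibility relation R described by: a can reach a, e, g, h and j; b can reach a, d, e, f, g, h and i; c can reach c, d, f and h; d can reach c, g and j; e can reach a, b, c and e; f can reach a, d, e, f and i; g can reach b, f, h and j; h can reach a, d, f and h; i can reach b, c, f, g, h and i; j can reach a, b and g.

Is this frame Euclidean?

Euclidean: no — a R e and a R g, but not e R g.

No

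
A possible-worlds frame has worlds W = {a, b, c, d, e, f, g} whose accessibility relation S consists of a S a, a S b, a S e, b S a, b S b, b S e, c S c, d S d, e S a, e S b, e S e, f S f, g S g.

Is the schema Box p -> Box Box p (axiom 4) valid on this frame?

Axiom 4 corresponds to the accessibility relation being transitive.
Transitive: yes — every two-step S-path is closed by a direct edge.

Yes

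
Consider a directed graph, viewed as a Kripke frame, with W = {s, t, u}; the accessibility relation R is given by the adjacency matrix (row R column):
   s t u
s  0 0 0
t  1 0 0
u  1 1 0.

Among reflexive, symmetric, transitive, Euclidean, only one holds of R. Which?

transitive

Reflexive: no — s is not related to itself.
Symmetric: no — t R s but not s R t.
Transitive: yes — every two-step R-path is closed by a direct edge.
Euclidean: no — u R s and u R t, but not s R t.
Only transitive holds.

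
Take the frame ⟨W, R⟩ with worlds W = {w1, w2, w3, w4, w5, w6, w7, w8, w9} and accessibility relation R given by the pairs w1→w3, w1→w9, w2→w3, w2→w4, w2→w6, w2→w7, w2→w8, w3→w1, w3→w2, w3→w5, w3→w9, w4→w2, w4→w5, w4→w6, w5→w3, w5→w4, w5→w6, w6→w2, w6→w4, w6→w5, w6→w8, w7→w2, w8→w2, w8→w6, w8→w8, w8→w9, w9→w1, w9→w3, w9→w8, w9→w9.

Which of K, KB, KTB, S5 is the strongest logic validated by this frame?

KB

Symmetric (axiom B): yes — every pair in R has its reverse in R.
Reflexive (axiom T): no — w1 is not related to itself.
Euclidean (axiom 5): no — w2 R w3 and w2 R w4, but not w3 R w4.
So F validates K, KB; KTB would additionally require R to be reflexive. The strongest is KB.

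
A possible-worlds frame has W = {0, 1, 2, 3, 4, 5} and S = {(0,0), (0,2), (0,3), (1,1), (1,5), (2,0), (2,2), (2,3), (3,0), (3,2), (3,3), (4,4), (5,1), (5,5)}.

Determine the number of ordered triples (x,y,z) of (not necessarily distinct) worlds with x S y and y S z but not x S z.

S is transitive; there are no such tuples.

0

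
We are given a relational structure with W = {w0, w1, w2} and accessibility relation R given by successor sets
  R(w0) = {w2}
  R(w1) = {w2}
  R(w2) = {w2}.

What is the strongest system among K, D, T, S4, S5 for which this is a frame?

D

Serial (axiom D): yes — every world has a successor (e.g. w0 R w2).
Reflexive (axiom T): no — w0 is not related to itself.
Transitive (axiom 4): yes — every two-step R-path is closed by a direct edge.
Euclidean (axiom 5): yes — any two successors of a common world are R-related.
So F validates K, D; T would additionally require R to be reflexive. The strongest is D.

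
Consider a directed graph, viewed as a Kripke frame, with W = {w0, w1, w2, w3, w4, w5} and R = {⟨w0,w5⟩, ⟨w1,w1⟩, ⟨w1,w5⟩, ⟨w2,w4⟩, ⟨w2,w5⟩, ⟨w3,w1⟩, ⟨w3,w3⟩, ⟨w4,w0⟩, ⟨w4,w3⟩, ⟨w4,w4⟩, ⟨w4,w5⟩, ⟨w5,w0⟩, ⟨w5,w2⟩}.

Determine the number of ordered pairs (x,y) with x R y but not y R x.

Enumerating: (w1,w5), (w2,w4), (w3,w1), (w4,w0), (w4,w3), (w4,w5).

6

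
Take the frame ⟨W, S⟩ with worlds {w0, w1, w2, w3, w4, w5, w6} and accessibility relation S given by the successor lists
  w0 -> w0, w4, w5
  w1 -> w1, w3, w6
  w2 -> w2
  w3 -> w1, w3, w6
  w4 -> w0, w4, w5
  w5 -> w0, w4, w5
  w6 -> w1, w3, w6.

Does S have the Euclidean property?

Yes

Euclidean: yes — any two successors of a common world are S-related.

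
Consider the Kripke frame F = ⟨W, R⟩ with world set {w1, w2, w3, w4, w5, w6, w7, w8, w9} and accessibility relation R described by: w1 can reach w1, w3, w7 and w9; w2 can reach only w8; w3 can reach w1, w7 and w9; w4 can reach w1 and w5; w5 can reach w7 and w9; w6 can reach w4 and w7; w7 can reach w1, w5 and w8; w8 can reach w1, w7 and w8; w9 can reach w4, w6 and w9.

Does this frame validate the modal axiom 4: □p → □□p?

No

Axiom 4 corresponds to the accessibility relation being transitive.
Transitive: no — w1 R w7 and w7 R w5, but not w1 R w5.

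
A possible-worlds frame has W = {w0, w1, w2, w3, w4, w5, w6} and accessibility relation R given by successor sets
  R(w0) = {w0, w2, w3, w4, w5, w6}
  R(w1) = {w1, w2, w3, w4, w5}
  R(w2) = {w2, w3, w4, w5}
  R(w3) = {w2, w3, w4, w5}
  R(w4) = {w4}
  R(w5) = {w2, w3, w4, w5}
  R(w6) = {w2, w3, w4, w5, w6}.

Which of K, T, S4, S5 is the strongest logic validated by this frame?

Reflexive (axiom T): yes — every world is R-related to itself.
Transitive (axiom 4): yes — every two-step R-path is closed by a direct edge.
Euclidean (axiom 5): no — w0 R w2 and w0 R w6, but not w2 R w6.
So F validates K, T, S4; S5 would additionally require R to be Euclidean. The strongest is S4.

S4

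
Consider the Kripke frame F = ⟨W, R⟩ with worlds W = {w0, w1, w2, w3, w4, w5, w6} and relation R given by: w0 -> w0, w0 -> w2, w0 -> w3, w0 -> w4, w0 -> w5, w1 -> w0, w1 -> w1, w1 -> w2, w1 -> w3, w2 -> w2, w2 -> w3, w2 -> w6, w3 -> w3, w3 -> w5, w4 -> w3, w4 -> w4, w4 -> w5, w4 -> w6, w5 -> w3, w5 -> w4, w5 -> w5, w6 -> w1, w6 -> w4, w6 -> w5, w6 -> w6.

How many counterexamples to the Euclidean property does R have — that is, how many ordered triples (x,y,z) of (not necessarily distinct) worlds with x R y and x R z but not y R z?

31

Enumerating: (w0,w2,w0), (w0,w2,w4), (w0,w2,w5), (w0,w3,w0), (w0,w3,w2), (w0,w3,w4), (w0,w4,w0), (w0,w4,w2), (w0,w5,w0), (w0,w5,w2), (w1,w0,w1), (w1,w2,w0), … and 19 more.
Total: 31.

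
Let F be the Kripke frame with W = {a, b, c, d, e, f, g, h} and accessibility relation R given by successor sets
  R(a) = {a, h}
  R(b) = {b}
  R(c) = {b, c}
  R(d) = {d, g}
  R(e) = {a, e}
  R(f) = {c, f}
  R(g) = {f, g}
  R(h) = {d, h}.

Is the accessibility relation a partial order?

Reflexive: yes — every world is R-related to itself.
Transitive: no — a R h and h R d, but not a R d.
Antisymmetric: yes — no distinct pair is related both ways.
So R is not a partial order.

No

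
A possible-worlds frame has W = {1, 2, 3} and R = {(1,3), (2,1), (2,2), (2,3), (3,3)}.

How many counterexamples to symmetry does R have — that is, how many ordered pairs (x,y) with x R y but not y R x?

3

Enumerating: (1,3), (2,1), (2,3).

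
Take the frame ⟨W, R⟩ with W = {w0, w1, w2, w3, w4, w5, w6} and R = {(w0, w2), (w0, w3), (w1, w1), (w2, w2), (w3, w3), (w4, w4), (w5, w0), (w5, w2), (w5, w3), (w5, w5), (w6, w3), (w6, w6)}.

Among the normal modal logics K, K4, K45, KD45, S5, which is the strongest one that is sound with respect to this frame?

K4

Transitive (axiom 4): yes — every two-step R-path is closed by a direct edge.
Euclidean (axiom 5): no — w0 R w2 and w0 R w3, but not w2 R w3.
Serial (axiom D): yes — every world has a successor (e.g. w0 R w2).
Reflexive (axiom T): no — w0 is not related to itself.
So F validates K, K4; K45 would additionally require R to be Euclidean. The strongest is K4.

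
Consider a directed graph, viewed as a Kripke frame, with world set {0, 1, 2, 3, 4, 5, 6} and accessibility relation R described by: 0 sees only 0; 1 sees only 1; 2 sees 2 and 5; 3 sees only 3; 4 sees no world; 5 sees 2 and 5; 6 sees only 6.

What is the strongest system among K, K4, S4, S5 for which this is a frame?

Transitive (axiom 4): yes — every two-step R-path is closed by a direct edge.
Reflexive (axiom T): no — 4 is not related to itself.
Euclidean (axiom 5): yes — any two successors of a common world are R-related.
So F validates K, K4; S4 would additionally require R to be reflexive. The strongest is K4.

K4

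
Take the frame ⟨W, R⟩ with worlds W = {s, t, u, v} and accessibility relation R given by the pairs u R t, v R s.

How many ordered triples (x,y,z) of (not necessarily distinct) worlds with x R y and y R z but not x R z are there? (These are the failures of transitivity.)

R is transitive; there are no such tuples.

0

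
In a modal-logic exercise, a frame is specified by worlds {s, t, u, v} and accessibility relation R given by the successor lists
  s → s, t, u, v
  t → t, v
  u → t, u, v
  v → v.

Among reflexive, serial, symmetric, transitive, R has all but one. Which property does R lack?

symmetric

Reflexive: yes — every world is R-related to itself.
Serial: yes — every world has a successor (e.g. s R s).
Symmetric: no — s R t but not t R s.
Transitive: yes — every two-step R-path is closed by a direct edge.
Only symmetric fails.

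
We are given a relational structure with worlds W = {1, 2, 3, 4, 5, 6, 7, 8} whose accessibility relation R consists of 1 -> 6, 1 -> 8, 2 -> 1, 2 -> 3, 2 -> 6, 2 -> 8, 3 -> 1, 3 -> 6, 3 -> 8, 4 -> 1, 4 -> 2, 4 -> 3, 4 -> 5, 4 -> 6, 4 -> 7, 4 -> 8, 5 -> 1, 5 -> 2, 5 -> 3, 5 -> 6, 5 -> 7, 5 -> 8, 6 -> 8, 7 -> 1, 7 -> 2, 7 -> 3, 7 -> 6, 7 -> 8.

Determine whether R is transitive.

Transitive: yes — every two-step R-path is closed by a direct edge.

Yes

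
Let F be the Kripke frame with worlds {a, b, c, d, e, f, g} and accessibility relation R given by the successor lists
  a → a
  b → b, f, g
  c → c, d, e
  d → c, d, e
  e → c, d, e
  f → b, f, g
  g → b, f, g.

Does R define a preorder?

Reflexive: yes — every world is R-related to itself.
Transitive: yes — every two-step R-path is closed by a direct edge.
So R is a preorder.

Yes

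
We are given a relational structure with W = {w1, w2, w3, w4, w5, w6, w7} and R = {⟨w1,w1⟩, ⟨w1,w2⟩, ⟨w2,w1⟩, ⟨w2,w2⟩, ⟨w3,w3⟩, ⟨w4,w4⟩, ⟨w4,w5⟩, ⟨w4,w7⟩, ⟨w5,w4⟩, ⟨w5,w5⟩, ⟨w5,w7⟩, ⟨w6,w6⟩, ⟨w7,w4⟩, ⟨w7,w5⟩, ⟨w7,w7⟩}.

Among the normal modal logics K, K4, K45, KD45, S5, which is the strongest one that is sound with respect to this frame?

S5

Transitive (axiom 4): yes — every two-step R-path is closed by a direct edge.
Euclidean (axiom 5): yes — any two successors of a common world are R-related.
Serial (axiom D): yes — every world has a successor (e.g. w1 R w1).
Reflexive (axiom T): yes — every world is R-related to itself.
So F validates K, K4, K45, KD45, S5. The strongest is S5.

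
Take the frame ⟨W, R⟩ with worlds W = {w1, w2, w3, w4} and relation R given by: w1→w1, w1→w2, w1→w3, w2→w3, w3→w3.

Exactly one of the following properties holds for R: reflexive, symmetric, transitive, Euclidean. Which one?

Reflexive: no — w2 is not related to itself.
Symmetric: no — w1 R w2 but not w2 R w1.
Transitive: yes — every two-step R-path is closed by a direct edge.
Euclidean: no — w1 R w3 and w1 R w2, but not w3 R w2.
Only transitive holds.

transitive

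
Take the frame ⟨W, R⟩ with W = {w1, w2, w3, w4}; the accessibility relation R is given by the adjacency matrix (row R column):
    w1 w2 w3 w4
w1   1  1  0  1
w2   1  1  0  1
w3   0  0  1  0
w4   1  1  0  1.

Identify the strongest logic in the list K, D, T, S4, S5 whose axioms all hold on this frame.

Serial (axiom D): yes — every world has a successor (e.g. w1 R w1).
Reflexive (axiom T): yes — every world is R-related to itself.
Transitive (axiom 4): yes — every two-step R-path is closed by a direct edge.
Euclidean (axiom 5): yes — any two successors of a common world are R-related.
So F validates K, D, T, S4, S5. The strongest is S5.

S5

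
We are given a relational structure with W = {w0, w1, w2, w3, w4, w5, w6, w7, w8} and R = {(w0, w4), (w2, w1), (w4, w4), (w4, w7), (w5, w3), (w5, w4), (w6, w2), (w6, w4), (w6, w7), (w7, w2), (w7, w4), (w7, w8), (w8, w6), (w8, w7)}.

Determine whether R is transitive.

No

Transitive: no — w0 R w4 and w4 R w7, but not w0 R w7.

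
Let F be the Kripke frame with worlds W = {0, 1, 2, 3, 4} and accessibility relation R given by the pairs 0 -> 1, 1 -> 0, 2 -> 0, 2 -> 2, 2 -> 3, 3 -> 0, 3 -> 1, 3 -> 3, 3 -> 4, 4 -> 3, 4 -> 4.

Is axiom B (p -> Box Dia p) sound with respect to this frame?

Axiom B corresponds to the accessibility relation being symmetric.
Symmetric: no — 2 R 0 but not 0 R 2.

No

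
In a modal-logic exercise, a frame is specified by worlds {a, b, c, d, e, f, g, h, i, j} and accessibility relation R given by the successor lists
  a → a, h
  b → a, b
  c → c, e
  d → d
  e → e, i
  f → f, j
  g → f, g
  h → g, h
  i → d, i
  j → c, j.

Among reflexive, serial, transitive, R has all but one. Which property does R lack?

Reflexive: yes — every world is R-related to itself.
Serial: yes — every world has a successor (e.g. a R a).
Transitive: no — a R h and h R g, but not a R g.
Only transitive fails.

transitive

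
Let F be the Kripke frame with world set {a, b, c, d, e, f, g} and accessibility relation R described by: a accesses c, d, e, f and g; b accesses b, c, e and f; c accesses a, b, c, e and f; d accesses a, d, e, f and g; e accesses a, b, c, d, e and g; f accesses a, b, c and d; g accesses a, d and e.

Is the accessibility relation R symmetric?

Symmetric: yes — every pair in R has its reverse in R.

Yes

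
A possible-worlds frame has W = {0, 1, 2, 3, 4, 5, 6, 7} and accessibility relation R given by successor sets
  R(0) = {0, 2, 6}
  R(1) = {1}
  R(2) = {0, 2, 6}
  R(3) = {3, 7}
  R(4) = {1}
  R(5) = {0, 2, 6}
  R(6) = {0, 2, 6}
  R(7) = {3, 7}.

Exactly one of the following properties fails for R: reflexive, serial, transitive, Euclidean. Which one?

Reflexive: no — 4 is not related to itself.
Serial: yes — every world has a successor (e.g. 0 R 0).
Transitive: yes — every two-step R-path is closed by a direct edge.
Euclidean: yes — any two successors of a common world are R-related.
Only reflexive fails.

reflexive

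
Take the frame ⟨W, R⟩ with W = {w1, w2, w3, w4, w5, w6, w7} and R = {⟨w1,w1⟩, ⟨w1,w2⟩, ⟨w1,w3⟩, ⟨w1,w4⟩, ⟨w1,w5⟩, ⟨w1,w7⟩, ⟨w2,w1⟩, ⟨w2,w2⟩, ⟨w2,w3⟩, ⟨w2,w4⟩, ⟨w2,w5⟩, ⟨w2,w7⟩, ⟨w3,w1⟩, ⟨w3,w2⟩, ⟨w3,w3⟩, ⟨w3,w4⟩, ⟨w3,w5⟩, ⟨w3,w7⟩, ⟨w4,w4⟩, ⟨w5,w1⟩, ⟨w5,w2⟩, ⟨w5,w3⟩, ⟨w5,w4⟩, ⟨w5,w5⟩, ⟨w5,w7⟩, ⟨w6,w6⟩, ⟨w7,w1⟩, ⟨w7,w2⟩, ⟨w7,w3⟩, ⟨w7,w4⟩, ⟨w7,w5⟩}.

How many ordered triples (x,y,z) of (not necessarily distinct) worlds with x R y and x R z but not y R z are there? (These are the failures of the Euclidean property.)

Enumerating: (w1,w4,w1), (w1,w4,w2), (w1,w4,w3), (w1,w4,w5), (w1,w4,w7), (w1,w7,w7), (w2,w4,w1), (w2,w4,w2), (w2,w4,w3), (w2,w4,w5), (w2,w4,w7), (w2,w7,w7), … and 16 more.
Total: 28.

28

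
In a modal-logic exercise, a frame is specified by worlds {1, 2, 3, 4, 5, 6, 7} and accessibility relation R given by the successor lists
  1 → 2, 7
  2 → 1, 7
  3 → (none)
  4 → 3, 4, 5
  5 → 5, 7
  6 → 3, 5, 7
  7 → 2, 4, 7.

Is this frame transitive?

No

Transitive: no — 1 R 7 and 7 R 4, but not 1 R 4.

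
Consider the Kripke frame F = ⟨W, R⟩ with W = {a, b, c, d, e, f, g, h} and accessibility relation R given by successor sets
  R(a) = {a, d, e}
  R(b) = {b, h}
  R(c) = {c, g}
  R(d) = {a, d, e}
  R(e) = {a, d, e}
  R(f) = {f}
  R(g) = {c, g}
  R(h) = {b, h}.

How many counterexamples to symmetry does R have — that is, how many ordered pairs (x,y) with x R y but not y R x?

R is symmetric; there are no such tuples.

0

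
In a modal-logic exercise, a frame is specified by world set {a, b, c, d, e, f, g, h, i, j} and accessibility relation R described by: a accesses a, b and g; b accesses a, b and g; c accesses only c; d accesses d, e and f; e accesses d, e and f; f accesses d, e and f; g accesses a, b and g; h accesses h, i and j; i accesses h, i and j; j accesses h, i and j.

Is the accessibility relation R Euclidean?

Euclidean: yes — any two successors of a common world are R-related.

Yes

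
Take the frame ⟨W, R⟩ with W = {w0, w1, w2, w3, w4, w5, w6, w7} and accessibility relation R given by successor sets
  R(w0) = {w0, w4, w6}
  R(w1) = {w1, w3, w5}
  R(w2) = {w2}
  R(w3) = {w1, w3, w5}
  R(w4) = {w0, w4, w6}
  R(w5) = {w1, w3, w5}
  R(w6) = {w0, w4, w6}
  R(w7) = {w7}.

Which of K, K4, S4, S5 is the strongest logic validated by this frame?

S5

Transitive (axiom 4): yes — every two-step R-path is closed by a direct edge.
Reflexive (axiom T): yes — every world is R-related to itself.
Euclidean (axiom 5): yes — any two successors of a common world are R-related.
So F validates K, K4, S4, S5. The strongest is S5.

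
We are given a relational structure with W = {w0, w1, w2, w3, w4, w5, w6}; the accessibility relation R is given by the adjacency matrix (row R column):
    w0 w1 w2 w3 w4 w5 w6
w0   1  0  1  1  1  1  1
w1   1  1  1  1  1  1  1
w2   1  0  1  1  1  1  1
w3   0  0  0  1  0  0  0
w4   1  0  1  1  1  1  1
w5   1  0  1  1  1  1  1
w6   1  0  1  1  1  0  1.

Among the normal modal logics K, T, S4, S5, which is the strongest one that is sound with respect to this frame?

T

Reflexive (axiom T): yes — every world is R-related to itself.
Transitive (axiom 4): no — w6 R w0 and w0 R w5, but not w6 R w5.
Euclidean (axiom 5): no — w0 R w3 and w0 R w2, but not w3 R w2.
So F validates K, T; S4 would additionally require R to be transitive. The strongest is T.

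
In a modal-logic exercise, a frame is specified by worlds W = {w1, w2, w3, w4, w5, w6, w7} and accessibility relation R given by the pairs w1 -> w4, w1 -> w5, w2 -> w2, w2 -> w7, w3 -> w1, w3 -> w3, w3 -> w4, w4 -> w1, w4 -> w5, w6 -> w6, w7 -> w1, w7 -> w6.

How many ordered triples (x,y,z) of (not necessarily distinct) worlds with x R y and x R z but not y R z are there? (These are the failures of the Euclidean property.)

Enumerating: (w1,w4,w4), (w1,w5,w4), (w1,w5,w5), (w2,w7,w2), (w2,w7,w7), (w3,w1,w1), (w3,w1,w3), (w3,w4,w3), (w3,w4,w4), (w4,w1,w1), (w4,w5,w1), (w4,w5,w5), (w7,w1,w1), (w7,w1,w6), (w7,w6,w1).

15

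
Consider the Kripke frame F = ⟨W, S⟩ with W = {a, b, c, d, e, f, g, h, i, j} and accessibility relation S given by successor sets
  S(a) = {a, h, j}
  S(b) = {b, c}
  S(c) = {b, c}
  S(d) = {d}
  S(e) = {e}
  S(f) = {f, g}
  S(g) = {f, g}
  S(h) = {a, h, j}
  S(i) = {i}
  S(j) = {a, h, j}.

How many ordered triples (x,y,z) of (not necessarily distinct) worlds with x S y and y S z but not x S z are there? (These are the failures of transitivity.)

S is transitive; there are no such tuples.

0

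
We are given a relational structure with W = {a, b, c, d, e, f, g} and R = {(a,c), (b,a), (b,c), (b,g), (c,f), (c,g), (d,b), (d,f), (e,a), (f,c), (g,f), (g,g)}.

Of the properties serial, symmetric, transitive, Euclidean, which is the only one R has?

serial

Serial: yes — every world has a successor (e.g. a R c).
Symmetric: no — a R c but not c R a.
Transitive: no — a R c and c R f, but not a R f.
Euclidean: no — b R a and b R g, but not a R g.
Only serial holds.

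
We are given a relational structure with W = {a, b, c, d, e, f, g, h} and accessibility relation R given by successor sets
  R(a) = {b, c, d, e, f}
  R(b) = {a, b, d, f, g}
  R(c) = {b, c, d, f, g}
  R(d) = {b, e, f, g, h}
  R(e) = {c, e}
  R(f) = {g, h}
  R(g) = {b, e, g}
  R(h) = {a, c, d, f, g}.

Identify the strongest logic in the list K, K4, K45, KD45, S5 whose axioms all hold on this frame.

K

Transitive (axiom 4): no — a R b and b R g, but not a R g.
Euclidean (axiom 5): no — a R b and a R c, but not b R c.
Serial (axiom D): yes — every world has a successor (e.g. a R b).
Reflexive (axiom T): no — a is not related to itself.
So F validates K; K4 would additionally require R to be transitive. The strongest is K.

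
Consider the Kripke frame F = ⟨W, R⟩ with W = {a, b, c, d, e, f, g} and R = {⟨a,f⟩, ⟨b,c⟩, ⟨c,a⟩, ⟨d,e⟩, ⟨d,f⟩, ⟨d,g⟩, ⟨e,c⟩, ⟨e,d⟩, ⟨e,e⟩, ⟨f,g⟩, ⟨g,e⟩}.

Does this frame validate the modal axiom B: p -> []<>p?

No

By correspondence theory, B is valid on a frame iff R is symmetric.
Symmetric: no — a R f but not f R a.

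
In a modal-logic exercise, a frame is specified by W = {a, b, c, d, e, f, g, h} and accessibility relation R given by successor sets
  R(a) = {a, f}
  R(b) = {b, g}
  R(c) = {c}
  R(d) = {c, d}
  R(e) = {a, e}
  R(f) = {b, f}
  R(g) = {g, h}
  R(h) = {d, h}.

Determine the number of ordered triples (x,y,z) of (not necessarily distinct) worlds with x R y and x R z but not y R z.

Enumerating: (a,f,a), (b,g,b), (d,c,d), (e,a,e), (f,b,f), (g,h,g), (h,d,h).

7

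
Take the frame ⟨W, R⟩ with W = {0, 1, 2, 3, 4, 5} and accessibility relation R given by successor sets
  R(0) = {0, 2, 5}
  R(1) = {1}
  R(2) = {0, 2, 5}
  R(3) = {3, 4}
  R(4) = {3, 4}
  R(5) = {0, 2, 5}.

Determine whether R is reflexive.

Reflexive: yes — every world is R-related to itself.

Yes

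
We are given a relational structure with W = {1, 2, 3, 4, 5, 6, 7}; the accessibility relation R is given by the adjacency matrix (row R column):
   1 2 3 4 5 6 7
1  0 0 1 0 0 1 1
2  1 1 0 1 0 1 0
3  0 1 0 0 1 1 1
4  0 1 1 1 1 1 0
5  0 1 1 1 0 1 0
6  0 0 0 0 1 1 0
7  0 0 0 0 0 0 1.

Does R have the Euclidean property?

Euclidean: no — 1 R 6 and 1 R 3, but not 6 R 3.

No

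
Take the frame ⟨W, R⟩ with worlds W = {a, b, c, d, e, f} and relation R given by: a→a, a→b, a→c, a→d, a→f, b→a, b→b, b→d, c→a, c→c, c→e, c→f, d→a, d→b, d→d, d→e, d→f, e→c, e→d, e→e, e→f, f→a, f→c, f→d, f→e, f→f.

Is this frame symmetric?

Yes

Symmetric: yes — every pair in R has its reverse in R.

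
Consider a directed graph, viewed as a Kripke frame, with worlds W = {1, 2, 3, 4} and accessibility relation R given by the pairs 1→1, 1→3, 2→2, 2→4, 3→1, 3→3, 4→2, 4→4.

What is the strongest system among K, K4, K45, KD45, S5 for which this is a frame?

S5

Transitive (axiom 4): yes — every two-step R-path is closed by a direct edge.
Euclidean (axiom 5): yes — any two successors of a common world are R-related.
Serial (axiom D): yes — every world has a successor (e.g. 1 R 1).
Reflexive (axiom T): yes — every world is R-related to itself.
So F validates K, K4, K45, KD45, S5. The strongest is S5.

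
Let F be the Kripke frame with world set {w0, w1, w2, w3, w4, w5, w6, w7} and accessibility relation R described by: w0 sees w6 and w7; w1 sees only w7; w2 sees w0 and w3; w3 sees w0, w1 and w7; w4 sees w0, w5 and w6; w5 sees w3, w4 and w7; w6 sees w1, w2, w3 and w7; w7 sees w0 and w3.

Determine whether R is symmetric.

No

Symmetric: no — w0 R w6 but not w6 R w0.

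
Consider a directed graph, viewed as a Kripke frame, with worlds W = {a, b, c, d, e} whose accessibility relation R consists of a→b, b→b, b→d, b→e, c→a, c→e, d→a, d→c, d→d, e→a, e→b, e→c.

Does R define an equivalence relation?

Reflexive: no — a is not related to itself.
Symmetric: no — a R b but not b R a.
Transitive: no — a R b and b R d, but not a R d.
So R is not an equivalence relation.

No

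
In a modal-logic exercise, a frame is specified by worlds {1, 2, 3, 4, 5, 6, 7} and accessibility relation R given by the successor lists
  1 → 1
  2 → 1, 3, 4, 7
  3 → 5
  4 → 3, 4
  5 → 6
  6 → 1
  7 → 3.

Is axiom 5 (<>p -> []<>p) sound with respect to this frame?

No

By correspondence theory, 5 is valid on a frame iff R is Euclidean.
Euclidean: no — 2 R 1 and 2 R 3, but not 1 R 3.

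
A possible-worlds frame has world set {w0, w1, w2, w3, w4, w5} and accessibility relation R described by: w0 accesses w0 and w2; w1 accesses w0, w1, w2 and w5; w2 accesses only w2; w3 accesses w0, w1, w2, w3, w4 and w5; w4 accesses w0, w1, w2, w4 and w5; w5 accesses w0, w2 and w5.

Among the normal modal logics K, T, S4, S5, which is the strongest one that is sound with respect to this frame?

S4

Reflexive (axiom T): yes — every world is R-related to itself.
Transitive (axiom 4): yes — every two-step R-path is closed by a direct edge.
Euclidean (axiom 5): no — w1 R w0 and w1 R w5, but not w0 R w5.
So F validates K, T, S4; S5 would additionally require R to be Euclidean. The strongest is S4.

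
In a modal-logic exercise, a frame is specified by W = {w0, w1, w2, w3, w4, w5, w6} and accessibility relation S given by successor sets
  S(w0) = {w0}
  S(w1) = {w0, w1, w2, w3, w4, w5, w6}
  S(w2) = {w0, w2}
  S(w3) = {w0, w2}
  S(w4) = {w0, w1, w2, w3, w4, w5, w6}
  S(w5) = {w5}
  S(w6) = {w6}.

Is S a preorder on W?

No

Reflexive: no — w3 is not related to itself.
Transitive: yes — every two-step S-path is closed by a direct edge.
So S is not a preorder.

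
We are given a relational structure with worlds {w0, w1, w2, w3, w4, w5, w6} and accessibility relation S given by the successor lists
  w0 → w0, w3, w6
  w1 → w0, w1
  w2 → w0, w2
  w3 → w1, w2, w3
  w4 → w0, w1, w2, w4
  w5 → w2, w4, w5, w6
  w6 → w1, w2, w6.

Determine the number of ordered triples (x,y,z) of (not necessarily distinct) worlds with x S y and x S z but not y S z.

Enumerating: (w0,w3,w0), (w0,w3,w6), (w0,w6,w0), (w0,w6,w3), (w1,w0,w1), (w2,w0,w2), (w3,w1,w2), (w3,w1,w3), (w3,w2,w1), (w3,w2,w3), (w4,w0,w1), (w4,w0,w2), … and 16 more.
Total: 28.

28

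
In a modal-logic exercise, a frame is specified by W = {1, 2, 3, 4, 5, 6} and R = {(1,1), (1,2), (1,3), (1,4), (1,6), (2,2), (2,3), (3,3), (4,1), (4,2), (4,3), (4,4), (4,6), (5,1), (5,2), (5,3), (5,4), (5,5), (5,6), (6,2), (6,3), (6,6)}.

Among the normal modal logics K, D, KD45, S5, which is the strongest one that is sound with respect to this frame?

D

Serial (axiom D): yes — every world has a successor (e.g. 1 R 1).
Euclidean (axiom 5): no — 1 R 2 and 1 R 4, but not 2 R 4.
Transitive (axiom 4): yes — every two-step R-path is closed by a direct edge.
Reflexive (axiom T): yes — every world is R-related to itself.
So F validates K, D; KD45 would additionally require R to be Euclidean. The strongest is D.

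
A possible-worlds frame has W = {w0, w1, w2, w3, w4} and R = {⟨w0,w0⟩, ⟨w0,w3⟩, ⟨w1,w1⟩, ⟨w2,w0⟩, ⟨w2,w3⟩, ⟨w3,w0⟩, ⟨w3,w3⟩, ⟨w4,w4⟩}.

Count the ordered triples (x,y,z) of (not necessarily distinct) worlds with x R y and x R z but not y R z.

0

R is Euclidean; there are no such tuples.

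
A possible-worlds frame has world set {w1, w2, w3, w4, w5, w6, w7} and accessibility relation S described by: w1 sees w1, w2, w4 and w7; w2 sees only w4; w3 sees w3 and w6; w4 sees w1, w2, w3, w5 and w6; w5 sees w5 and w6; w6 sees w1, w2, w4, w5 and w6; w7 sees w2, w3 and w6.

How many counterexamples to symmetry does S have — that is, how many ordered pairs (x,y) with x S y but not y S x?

10

Enumerating: (w1,w2), (w1,w7), (w3,w6), (w4,w3), (w4,w5), (w6,w1), (w6,w2), (w7,w2), (w7,w3), (w7,w6).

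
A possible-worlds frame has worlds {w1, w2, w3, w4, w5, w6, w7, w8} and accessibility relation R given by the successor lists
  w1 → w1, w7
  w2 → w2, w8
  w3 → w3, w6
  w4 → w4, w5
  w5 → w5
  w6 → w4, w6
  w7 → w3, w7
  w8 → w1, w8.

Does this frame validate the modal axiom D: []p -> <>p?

By correspondence theory, D is valid on a frame iff R is serial.
Serial: yes — every world has a successor (e.g. w1 R w1).

Yes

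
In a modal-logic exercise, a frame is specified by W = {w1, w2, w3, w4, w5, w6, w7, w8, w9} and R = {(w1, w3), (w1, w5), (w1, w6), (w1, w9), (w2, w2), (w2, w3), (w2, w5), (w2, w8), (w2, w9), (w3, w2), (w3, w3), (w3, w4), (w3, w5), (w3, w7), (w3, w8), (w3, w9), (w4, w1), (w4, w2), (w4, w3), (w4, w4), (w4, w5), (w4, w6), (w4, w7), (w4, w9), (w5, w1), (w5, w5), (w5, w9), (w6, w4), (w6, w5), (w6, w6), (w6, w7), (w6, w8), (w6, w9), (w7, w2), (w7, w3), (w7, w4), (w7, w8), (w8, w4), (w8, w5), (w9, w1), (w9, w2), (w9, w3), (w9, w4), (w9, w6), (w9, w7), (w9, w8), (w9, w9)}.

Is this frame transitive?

No

Transitive: no — w1 R w3 and w3 R w2, but not w1 R w2.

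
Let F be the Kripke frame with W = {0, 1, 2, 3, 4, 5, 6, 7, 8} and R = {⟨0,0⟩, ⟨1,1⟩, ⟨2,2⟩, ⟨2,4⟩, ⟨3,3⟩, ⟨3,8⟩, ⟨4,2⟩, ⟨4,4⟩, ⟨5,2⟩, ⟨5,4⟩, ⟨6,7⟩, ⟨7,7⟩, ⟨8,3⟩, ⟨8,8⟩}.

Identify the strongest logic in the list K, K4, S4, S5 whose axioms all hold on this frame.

Transitive (axiom 4): yes — every two-step R-path is closed by a direct edge.
Reflexive (axiom T): no — 5 is not related to itself.
Euclidean (axiom 5): yes — any two successors of a common world are R-related.
So F validates K, K4; S4 would additionally require R to be reflexive. The strongest is K4.

K4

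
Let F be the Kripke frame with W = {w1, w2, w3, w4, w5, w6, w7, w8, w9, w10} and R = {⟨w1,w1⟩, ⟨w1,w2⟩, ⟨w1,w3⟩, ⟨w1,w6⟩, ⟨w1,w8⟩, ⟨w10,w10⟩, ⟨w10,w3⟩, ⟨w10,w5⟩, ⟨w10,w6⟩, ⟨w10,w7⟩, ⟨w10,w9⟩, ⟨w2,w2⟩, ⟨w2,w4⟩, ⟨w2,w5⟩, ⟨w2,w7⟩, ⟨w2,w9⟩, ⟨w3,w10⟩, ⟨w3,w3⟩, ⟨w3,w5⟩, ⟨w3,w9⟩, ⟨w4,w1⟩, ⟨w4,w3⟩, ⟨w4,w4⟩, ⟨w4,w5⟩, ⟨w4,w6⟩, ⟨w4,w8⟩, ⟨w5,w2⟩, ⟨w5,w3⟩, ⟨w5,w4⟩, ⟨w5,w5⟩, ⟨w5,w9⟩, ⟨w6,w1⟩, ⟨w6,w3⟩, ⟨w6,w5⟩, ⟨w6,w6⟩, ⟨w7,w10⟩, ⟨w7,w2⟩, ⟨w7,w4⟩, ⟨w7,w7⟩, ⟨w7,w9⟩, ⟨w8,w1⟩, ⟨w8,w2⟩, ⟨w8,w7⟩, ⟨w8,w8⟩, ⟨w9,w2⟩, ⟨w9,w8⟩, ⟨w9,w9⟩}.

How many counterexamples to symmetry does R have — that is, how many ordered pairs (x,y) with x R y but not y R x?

19

Enumerating: (w1,w2), (w1,w3), (w10,w5), (w10,w6), (w10,w9), (w2,w4), (w3,w9), (w4,w1), (w4,w3), (w4,w6), (w4,w8), (w5,w9), … and 7 more.
Total: 19.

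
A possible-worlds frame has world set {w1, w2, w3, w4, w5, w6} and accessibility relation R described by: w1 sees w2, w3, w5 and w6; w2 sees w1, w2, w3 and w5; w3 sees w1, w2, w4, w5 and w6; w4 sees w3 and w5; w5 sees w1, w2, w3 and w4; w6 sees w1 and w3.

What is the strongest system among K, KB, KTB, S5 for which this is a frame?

KB

Symmetric (axiom B): yes — every pair in R has its reverse in R.
Reflexive (axiom T): no — w1 is not related to itself.
Euclidean (axiom 5): no — w1 R w2 and w1 R w6, but not w2 R w6.
So F validates K, KB; KTB would additionally require R to be reflexive. The strongest is KB.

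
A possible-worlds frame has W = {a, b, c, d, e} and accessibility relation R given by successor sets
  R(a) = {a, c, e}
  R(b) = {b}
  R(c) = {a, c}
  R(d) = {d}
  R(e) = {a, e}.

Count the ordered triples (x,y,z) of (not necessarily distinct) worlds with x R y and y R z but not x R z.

Enumerating: (c,a,e), (e,a,c).

2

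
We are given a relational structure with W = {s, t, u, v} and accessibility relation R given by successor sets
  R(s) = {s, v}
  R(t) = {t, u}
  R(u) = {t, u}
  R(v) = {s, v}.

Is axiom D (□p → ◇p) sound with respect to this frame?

Yes

Axiom D corresponds to the accessibility relation being serial.
Serial: yes — every world has a successor (e.g. s R s).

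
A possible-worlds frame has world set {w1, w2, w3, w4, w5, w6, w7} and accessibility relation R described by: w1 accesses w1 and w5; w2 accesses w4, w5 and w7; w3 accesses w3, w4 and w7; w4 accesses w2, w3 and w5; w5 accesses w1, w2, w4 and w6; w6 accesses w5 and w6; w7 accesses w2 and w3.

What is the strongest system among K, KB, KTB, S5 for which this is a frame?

KB

Symmetric (axiom B): yes — every pair in R has its reverse in R.
Reflexive (axiom T): no — w2 is not related to itself.
Euclidean (axiom 5): no — w2 R w4 and w2 R w7, but not w4 R w7.
So F validates K, KB; KTB would additionally require R to be reflexive. The strongest is KB.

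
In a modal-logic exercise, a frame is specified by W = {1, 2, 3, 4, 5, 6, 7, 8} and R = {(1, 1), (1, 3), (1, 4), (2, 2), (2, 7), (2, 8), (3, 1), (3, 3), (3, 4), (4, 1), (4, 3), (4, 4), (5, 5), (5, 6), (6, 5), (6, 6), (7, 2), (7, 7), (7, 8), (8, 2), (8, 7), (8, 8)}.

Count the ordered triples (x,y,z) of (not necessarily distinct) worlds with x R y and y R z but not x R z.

0

R is transitive; there are no such tuples.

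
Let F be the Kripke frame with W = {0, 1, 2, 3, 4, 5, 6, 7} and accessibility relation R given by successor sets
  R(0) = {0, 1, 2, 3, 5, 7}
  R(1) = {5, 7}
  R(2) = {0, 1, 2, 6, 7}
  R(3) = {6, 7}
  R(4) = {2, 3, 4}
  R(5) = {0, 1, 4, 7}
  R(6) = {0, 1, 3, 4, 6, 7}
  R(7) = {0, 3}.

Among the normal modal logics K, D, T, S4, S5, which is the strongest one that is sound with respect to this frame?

D

Serial (axiom D): yes — every world has a successor (e.g. 0 R 0).
Reflexive (axiom T): no — 1 is not related to itself.
Transitive (axiom 4): no — 0 R 2 and 2 R 6, but not 0 R 6.
Euclidean (axiom 5): no — 0 R 1 and 0 R 2, but not 1 R 2.
So F validates K, D; T would additionally require R to be reflexive. The strongest is D.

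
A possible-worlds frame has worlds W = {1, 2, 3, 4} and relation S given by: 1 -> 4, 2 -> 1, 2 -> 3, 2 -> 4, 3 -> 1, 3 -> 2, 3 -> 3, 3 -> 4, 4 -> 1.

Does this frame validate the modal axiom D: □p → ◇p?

The schema D characterises exactly the serial frames.
Serial: yes — every world has a successor (e.g. 1 S 4).

Yes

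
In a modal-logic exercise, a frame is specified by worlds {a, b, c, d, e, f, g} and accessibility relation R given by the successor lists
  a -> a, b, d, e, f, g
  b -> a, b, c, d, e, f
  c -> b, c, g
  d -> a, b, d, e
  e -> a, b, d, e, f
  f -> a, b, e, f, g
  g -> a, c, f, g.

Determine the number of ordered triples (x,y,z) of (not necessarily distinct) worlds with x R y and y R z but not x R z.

Enumerating: (a,b,c), (a,g,c), (b,a,g), (b,c,g), (b,f,g), (c,b,a), (c,b,d), (c,b,e), (c,b,f), (c,g,a), (c,g,f), (d,a,f), … and 18 more.
Total: 30.

30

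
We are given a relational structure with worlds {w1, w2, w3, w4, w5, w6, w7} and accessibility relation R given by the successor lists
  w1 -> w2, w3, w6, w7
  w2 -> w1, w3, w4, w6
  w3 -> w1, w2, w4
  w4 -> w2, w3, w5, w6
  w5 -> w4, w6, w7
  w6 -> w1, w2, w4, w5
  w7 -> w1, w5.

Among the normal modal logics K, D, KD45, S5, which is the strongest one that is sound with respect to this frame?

D

Serial (axiom D): yes — every world has a successor (e.g. w1 R w2).
Euclidean (axiom 5): no — w1 R w2 and w1 R w7, but not w2 R w7.
Transitive (axiom 4): no — w1 R w2 and w2 R w4, but not w1 R w4.
Reflexive (axiom T): no — w1 is not related to itself.
So F validates K, D; KD45 would additionally require R to be Euclidean and transitive. The strongest is D.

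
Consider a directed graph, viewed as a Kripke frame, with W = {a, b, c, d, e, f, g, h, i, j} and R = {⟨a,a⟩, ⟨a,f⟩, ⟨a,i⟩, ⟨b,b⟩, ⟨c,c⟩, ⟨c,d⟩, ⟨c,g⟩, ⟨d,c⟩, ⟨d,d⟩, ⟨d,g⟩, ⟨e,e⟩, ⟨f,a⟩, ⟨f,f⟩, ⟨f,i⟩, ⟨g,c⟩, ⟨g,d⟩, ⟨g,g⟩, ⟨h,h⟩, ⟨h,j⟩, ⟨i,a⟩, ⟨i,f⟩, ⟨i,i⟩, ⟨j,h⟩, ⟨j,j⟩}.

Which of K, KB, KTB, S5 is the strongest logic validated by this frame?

S5

Symmetric (axiom B): yes — every pair in R has its reverse in R.
Reflexive (axiom T): yes — every world is R-related to itself.
Euclidean (axiom 5): yes — any two successors of a common world are R-related.
So F validates K, KB, KTB, S5. The strongest is S5.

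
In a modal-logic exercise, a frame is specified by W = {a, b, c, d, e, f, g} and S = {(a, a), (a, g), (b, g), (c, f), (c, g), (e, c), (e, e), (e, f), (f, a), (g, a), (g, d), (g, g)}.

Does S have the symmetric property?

Symmetric: no — b S g but not g S b.

No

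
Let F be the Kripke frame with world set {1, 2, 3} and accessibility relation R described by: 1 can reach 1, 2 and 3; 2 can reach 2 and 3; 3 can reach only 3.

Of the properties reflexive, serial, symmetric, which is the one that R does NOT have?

symmetric

Reflexive: yes — every world is R-related to itself.
Serial: yes — every world has a successor (e.g. 1 R 1).
Symmetric: no — 1 R 2 but not 2 R 1.
Only symmetric fails.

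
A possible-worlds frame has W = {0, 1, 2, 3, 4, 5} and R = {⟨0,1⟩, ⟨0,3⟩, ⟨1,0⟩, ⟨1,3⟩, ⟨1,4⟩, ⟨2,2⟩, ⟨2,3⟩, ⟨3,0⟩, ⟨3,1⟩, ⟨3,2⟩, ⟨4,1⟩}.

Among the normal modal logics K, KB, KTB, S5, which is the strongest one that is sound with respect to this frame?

Symmetric (axiom B): yes — every pair in R has its reverse in R.
Reflexive (axiom T): no — 0 is not related to itself.
Euclidean (axiom 5): no — 1 R 0 and 1 R 4, but not 0 R 4.
So F validates K, KB; KTB would additionally require R to be reflexive. The strongest is KB.

KB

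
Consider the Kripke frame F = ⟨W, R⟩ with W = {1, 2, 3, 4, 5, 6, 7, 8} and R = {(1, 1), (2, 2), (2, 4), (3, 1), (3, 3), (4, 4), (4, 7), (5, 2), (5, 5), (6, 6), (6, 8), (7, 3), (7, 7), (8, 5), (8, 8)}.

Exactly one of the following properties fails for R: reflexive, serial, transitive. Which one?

transitive

Reflexive: yes — every world is R-related to itself.
Serial: yes — every world has a successor (e.g. 1 R 1).
Transitive: no — 2 R 4 and 4 R 7, but not 2 R 7.
Only transitive fails.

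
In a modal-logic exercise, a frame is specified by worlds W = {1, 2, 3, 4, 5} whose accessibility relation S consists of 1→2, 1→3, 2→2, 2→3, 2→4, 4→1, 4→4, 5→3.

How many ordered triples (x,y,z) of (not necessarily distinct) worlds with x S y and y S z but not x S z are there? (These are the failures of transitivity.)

4

Enumerating: (1,2,4), (2,4,1), (4,1,2), (4,1,3).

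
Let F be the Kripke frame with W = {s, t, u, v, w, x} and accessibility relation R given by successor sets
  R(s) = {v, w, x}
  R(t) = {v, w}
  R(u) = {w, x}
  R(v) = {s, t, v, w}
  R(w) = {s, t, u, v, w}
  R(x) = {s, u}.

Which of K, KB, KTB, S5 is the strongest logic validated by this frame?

Symmetric (axiom B): yes — every pair in R has its reverse in R.
Reflexive (axiom T): no — s is not related to itself.
Euclidean (axiom 5): no — s R v and s R x, but not v R x.
So F validates K, KB; KTB would additionally require R to be reflexive. The strongest is KB.

KB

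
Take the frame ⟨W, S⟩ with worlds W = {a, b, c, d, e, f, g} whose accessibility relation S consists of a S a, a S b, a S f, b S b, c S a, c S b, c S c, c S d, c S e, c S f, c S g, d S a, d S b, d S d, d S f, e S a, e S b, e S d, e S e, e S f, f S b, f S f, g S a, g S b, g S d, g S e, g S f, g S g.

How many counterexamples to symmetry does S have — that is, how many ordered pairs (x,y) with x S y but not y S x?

Enumerating: (a,b), (a,f), (c,a), (c,b), (c,d), (c,e), (c,f), (c,g), (d,a), (d,b), (d,f), (e,a), … and 9 more.
Total: 21.

21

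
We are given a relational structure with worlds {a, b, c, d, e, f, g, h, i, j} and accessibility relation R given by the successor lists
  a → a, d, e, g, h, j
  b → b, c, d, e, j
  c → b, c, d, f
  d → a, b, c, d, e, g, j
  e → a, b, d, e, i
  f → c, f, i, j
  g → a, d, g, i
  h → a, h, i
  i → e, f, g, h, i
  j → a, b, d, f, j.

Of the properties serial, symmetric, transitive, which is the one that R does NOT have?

Serial: yes — every world has a successor (e.g. a R a).
Symmetric: yes — every pair in R has its reverse in R.
Transitive: no — a R d and d R b, but not a R b.
Only transitive fails.

transitive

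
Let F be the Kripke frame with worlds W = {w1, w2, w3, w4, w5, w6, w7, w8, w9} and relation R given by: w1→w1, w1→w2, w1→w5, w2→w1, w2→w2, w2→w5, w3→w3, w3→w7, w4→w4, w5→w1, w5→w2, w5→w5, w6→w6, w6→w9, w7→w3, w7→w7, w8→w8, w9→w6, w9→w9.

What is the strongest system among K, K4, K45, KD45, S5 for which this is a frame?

S5

Transitive (axiom 4): yes — every two-step R-path is closed by a direct edge.
Euclidean (axiom 5): yes — any two successors of a common world are R-related.
Serial (axiom D): yes — every world has a successor (e.g. w1 R w1).
Reflexive (axiom T): yes — every world is R-related to itself.
So F validates K, K4, K45, KD45, S5. The strongest is S5.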